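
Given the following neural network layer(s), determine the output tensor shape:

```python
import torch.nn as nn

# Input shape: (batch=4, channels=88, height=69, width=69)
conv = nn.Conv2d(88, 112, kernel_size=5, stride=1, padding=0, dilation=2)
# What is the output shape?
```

Input: (4, 88, 69, 69) -> Output: (4, 112, 61, 61)

Answer: (4, 112, 61, 61)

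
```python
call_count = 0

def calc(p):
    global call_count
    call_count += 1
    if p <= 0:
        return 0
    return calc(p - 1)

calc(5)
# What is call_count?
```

Linear recursion stepping by 1: 6 calls from p=5 down to ≤0.

Answer: 6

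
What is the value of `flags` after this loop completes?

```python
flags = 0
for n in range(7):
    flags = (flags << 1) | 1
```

Build 7 consecutive 1-bits: 0b1111111
`flags` takes the values: 0 → 1 → 3 → 7 → 15 → 31 → 63 → 127

Answer: 127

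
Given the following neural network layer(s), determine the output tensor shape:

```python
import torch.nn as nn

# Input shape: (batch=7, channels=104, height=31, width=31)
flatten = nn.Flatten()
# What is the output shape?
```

Input: (7, 104, 31, 31) -> Output: (7, 99944)

Answer: (7, 99944)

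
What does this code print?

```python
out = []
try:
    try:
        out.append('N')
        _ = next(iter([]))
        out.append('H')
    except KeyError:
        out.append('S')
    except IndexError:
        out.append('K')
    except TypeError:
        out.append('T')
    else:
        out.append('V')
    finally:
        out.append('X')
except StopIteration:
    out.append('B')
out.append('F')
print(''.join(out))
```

Execution trace: 'N' (inner try body) → 'X' (inner finally) → 'B' (outer except StopIteration) → 'F' (after the try/except). Output: NXBF

Answer: NXBF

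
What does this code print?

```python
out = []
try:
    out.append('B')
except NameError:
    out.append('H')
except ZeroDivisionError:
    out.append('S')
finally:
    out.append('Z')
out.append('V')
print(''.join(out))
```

Execution trace: 'B' (try body, no exception) → 'Z' (finally) → 'V' (after the try/except). Output: BZV

Answer: BZV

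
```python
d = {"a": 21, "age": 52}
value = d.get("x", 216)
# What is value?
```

Trace:
`d = {"a": 21, "age": 52}` → d = {'a': 21, 'age': 52}
`value = d.get("x", 216)` → value = 216
So value = 216

Answer: 216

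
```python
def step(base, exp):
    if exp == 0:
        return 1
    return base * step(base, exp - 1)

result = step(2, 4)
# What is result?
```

step(2, 4) = 2 * 2 * 2 * 2 = 16

Answer: 16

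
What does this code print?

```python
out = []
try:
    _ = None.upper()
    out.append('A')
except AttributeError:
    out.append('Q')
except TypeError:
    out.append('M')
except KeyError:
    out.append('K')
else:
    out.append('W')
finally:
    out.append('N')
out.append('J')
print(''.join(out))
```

Execution trace: 'Q' (except AttributeError) → 'N' (finally) → 'J' (after the try/except). Output: QNJ

Answer: QNJ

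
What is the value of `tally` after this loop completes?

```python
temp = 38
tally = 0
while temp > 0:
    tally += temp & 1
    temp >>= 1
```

Count set bits in 38 (binary: 0b100110)
`tally` takes the values: 0 → 1 → 2 → 3

Answer: 3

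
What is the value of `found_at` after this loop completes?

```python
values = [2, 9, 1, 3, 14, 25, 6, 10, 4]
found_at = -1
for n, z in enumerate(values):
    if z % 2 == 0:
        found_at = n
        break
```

First even number index in [2, 9, 1, 3, 14, 25, 6, 10, 4]
`found_at` takes the values: -1 → 0

Answer: 0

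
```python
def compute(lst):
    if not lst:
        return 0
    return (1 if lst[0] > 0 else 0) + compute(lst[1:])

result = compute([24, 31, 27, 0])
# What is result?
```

Count of positive elements in [24, 31, 27, 0] = 3

Answer: 3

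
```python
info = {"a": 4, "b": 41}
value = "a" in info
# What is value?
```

Trace:
`info = {"a": 4, "b": 41}` → info = {'a': 4, 'b': 41}
`value = "a" in info` → value = True
So value = True

Answer: True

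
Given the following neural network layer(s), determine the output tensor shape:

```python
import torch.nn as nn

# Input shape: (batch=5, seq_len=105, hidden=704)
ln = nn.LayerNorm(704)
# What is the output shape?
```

Input: (5, 105, 704) -> Output: (5, 105, 704)

Answer: (5, 105, 704)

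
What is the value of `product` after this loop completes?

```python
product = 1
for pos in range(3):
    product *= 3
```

3^3 = 27
`product` takes the values: 1 → 3 → 9 → 27

Answer: 27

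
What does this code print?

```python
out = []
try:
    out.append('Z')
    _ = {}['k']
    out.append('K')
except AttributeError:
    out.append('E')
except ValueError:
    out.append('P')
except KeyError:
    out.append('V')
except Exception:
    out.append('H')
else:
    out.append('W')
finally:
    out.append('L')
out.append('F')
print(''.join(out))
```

Execution trace: 'Z' (try body) → 'V' (except KeyError) → 'L' (finally) → 'F' (after the try/except). Output: ZVLF

Answer: ZVLF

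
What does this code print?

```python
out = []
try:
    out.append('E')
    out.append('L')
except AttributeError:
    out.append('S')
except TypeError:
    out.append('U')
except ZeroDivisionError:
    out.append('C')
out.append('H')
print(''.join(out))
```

Execution trace: 'E' (try body) → 'L' (try body, no exception) → 'H' (after the try/except). Output: ELH

Answer: ELH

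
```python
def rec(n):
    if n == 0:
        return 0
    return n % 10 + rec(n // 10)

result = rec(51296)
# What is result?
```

Sum of digits of 51296: 6 + 9 + 2 + 1 + 5 = 23

Answer: 23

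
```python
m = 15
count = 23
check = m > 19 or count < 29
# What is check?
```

Trace:
`m = 15` → m = 15
`count = 23` → count = 23
`check = m > 19 or count < 29` → check = True
So check = True

Answer: True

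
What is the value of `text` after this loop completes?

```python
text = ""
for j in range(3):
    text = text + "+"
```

Repeat '+' 3 times
`text` takes the values: "" → "+" → "++" → "+++"

Answer: "+++"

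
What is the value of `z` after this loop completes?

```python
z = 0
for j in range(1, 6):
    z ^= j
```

XOR of 1 to 5
`z` takes the values: 0 → 1 → 3 → 0 → 4 → 1

Answer: 1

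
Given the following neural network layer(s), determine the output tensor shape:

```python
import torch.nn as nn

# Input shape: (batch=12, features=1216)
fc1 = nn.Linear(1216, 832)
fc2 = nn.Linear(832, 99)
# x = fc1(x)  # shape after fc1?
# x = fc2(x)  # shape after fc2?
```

Input: (12, 1216) -> after fc1: (12, 832) -> Output: (12, 99)

Answer: (12, 99)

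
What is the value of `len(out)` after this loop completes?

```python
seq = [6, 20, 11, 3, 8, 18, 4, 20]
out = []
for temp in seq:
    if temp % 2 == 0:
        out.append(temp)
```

Count even numbers in [6, 20, 11, 3, 8, 18, 4, 20]
`out` takes the values: [] → [6] → [6, 20] → [6, 20, 8] → [6, 20, 8, 18] → [6, 20, 8, 18, 4] → [6, 20, 8, 18, 4, 20]
So `len(out)` = 6

Answer: 6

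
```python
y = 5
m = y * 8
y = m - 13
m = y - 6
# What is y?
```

Trace:
`y = 5` → y = 5
`m = y * 8` → m = 40
`y = m - 13` → y = 27
`m = y - 6` → m = 21
So y = 27

Answer: 27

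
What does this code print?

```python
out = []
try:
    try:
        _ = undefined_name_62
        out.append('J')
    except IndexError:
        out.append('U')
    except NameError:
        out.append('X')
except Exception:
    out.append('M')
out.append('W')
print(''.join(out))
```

Execution trace: 'X' (inner except NameError) → 'W' (after the try/except). Output: XW

Answer: XW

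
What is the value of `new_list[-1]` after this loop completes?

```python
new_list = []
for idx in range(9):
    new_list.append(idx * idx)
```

Last element of squares 0 to 8
`new_list` takes the values: [] → [0] → [0, 1] → [0, 1, 4] → [0, 1, 4, 9] → [0, 1, 4, 9, 16] → [0, 1, 4, 9, 16, 25] → [0, 1, 4, 9, 16, 25, 36] → [0, 1, 4, 9, 16, 25, 36, 49] → [0, 1, 4, 9, 16, 25, 36, 49, 64]
So `new_list[-1]` = 64

Answer: 64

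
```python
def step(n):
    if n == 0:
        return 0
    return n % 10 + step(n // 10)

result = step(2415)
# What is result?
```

Sum of digits of 2415: 5 + 1 + 4 + 2 = 12

Answer: 12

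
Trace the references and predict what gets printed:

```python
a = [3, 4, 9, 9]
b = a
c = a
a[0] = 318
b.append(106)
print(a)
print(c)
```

Key concept: multiple aliases.
Step by step:
`a = [3, 4, 9, 9]` → a = [3, 4, 9, 9]
`b = a` → b = [3, 4, 9, 9] (same object as a)
`c = a` → c = [3, 4, 9, 9] (same object as a, b)
`a[0] = 318` → a = [318, 4, 9, 9] (same object as b, c); b = [318, 4, 9, 9] (same object as a, c); c = [318, 4, 9, 9] (same object as a, b)
`b.append(106)` → a = [318, 4, 9, 9, 106] (same object as b, c); b = [318, 4, 9, 9, 106] (same object as a, c); c = [318, 4, 9, 9, 106] (same object as a, b)
`print(a)` → prints [318, 4, 9, 9, 106]
`print(c)` → prints [318, 4, 9, 9, 106]

Answer:
[318, 4, 9, 9, 106]
[318, 4, 9, 9, 106]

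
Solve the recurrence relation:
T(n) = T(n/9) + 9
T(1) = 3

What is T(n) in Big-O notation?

Each step divides n by 9 and adds 9. After log_9(n) steps we reach T(1)=3. So T(n) = 9·log_9(n) + 3 = O(log n).

Answer: O(log n)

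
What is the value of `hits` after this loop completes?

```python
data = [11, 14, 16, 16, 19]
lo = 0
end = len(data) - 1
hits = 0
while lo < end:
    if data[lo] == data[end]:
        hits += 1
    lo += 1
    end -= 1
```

Count matching pairs from ends
`hits` takes the values: 0

Answer: 0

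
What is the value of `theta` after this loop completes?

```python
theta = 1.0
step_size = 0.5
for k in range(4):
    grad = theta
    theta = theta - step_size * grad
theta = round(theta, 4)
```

Gradient descent: w = 1.0 * (1 - 0.5)^4
`theta` takes the values: 1.0 → 0.5 → 0.25 → 0.125 → 0.0625

Answer: 0.0625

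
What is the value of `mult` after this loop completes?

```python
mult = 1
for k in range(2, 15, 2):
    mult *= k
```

Product of even numbers 2 to 14
`mult` takes the values: 1 → 2 → 8 → 48 → 384 → 3840 → 46080 → 645120

Answer: 645120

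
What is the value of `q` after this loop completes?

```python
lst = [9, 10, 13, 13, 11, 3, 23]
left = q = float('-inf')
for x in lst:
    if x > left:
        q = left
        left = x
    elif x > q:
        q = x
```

Second largest (with repeats) in [9, 10, 13, 13, 11, 3, 23]
`q` takes the values: -inf → 9 → 10 → 13

Answer: 13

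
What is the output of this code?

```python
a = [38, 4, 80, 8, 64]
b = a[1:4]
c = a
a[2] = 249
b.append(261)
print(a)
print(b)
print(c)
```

Key concept: slice vs alias.
Step by step:
`a = [38, 4, 80, 8, 64]` → a = [38, 4, 80, 8, 64]
`b = a[1:4]` → b = [4, 80, 8]
`c = a` → c = [38, 4, 80, 8, 64] (same object as a)
`a[2] = 249` → a = [38, 4, 249, 8, 64] (same object as c); c = [38, 4, 249, 8, 64] (same object as a)
`b.append(261)` → b = [4, 80, 8, 261]
`print(a)` → prints [38, 4, 249, 8, 64]
`print(b)` → prints [4, 80, 8, 261]
`print(c)` → prints [38, 4, 249, 8, 64]

Answer:
[38, 4, 249, 8, 64]
[4, 80, 8, 261]
[38, 4, 249, 8, 64]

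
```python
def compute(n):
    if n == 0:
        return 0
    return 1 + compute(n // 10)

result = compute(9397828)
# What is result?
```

Count of digits of 9397828: 7

Answer: 7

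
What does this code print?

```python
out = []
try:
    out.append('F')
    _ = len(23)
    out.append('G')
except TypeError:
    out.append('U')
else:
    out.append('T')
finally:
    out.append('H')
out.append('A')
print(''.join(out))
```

Execution trace: 'F' (try body) → 'U' (except TypeError) → 'H' (finally) → 'A' (after the try/except). Output: FUHA

Answer: FUHA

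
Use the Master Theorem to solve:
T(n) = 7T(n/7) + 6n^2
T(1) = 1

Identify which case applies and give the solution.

a=7, b=7, f(n)=6n^2. log_7(7) = 1. Since c=2 > 1 and the regularity condition holds (7(n/7)^2 = (7/7^2)n^2 with 7/7^2 < 1), Case 3 applies: T(n) = Θ(f(n)) = O(n^2).

Answer: O(n^2) - Case 3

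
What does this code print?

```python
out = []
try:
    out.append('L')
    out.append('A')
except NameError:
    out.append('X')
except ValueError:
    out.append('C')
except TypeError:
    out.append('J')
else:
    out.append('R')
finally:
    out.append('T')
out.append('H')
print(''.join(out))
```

Execution trace: 'L' (try body) → 'A' (try body, no exception) → 'R' (else) → 'T' (finally) → 'H' (after the try/except). Output: LARTH

Answer: LARTH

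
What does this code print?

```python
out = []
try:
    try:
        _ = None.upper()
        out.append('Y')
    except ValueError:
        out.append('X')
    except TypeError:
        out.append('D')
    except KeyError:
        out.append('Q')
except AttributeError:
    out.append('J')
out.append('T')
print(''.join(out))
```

Execution trace: 'J' (outer except AttributeError) → 'T' (after the try/except). Output: JT

Answer: JT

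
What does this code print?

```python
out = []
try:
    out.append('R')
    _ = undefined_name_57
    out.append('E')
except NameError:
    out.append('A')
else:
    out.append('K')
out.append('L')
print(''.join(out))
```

Execution trace: 'R' (try body) → 'A' (except NameError) → 'L' (after the try/except). Output: RAL

Answer: RAL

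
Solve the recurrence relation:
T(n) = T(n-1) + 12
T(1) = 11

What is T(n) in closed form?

Unrolling: T(n) = T(1) + 12·(n-1) = 11 + 12(n-1) = 12n - 1.

Answer: T(n) = 12n - 1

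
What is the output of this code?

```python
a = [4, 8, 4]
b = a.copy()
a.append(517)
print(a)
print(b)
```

Key concept: list.copy() creates independent copy.
Step by step:
`a = [4, 8, 4]` → a = [4, 8, 4]
`b = a.copy()` → b = [4, 8, 4]
`a.append(517)` → a = [4, 8, 4, 517]
`print(a)` → prints [4, 8, 4, 517]
`print(b)` → prints [4, 8, 4]

Answer:
[4, 8, 4, 517]
[4, 8, 4]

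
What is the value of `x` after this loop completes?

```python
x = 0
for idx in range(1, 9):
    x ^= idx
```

XOR of 1 to 8
`x` takes the values: 0 → 1 → 3 → 0 → 4 → 1 → 7 → 0 → 8

Answer: 8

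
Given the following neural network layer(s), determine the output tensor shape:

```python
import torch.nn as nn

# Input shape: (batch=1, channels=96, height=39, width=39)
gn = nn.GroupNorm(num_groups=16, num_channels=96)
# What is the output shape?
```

Input: (1, 96, 39, 39) -> Output: (1, 96, 39, 39)

Answer: (1, 96, 39, 39)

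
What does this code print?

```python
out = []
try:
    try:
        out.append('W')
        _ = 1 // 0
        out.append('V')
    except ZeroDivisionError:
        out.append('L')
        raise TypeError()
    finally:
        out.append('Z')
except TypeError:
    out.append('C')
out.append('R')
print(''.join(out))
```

Execution trace: 'W' (try body) → 'L' (except ZeroDivisionError) → 'Z' (finally) → 'C' (outer except TypeError) → 'R' (after the try/except). Output: WLZCR

Answer: WLZCR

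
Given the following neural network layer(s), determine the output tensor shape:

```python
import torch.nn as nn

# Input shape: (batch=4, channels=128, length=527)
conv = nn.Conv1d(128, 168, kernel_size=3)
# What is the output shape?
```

Input: (4, 128, 527) -> Output: (4, 168, 525)

Answer: (4, 168, 525)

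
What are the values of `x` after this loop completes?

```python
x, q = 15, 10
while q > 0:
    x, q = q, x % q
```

GCD of 15 and 10
`x` takes the values: 15 → 10 → 5

Answer: 5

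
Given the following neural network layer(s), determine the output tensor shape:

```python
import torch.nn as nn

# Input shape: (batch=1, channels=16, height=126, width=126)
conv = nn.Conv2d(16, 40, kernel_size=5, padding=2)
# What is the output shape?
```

Input: (1, 16, 126, 126) -> Output: (1, 40, 126, 126)

Answer: (1, 40, 126, 126)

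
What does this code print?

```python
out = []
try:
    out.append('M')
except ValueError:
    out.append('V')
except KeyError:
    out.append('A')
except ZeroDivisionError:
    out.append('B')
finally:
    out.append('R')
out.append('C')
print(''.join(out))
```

Execution trace: 'M' (try body, no exception) → 'R' (finally) → 'C' (after the try/except). Output: MRC

Answer: MRC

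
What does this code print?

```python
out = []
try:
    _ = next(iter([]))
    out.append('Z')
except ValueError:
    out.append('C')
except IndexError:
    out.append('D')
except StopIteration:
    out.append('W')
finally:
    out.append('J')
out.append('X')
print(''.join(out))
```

Execution trace: 'W' (except StopIteration) → 'J' (finally) → 'X' (after the try/except). Output: WJX

Answer: WJX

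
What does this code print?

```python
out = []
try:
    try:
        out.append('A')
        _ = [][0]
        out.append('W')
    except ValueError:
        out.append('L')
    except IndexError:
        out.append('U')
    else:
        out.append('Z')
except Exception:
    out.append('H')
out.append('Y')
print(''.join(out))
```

Execution trace: 'A' (inner try body) → 'U' (inner except IndexError) → 'Y' (after the try/except). Output: AUY

Answer: AUY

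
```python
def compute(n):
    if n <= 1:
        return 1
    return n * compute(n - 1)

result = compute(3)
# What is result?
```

compute(3) = 3 * 2 * 1 = 6

Answer: 6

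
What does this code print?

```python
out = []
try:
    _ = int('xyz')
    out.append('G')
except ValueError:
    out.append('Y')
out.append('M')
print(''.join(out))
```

Execution trace: 'Y' (except ValueError) → 'M' (after the try/except). Output: YM

Answer: YM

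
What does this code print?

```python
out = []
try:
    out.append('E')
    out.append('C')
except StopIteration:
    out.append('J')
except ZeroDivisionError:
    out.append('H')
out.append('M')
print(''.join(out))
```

Execution trace: 'E' (try body) → 'C' (try body, no exception) → 'M' (after the try/except). Output: ECM

Answer: ECM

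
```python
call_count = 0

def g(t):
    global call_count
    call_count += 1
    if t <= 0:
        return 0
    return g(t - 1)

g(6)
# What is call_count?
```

Linear recursion stepping by 1: 7 calls from t=6 down to ≤0.

Answer: 7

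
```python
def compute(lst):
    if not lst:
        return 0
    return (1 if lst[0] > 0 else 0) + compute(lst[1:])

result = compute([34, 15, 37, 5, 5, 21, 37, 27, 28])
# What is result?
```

Count of positive elements in [34, 15, 37, 5, 5, 21, 37, 27, 28] = 9

Answer: 9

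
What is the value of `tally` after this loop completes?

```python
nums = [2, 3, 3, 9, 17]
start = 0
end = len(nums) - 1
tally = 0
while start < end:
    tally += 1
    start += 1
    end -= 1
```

Iterations until pointers meet (list length 5)
`tally` takes the values: 0 → 1 → 2

Answer: 2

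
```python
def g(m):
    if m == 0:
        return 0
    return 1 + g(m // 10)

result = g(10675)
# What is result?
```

Count of digits of 10675: 5

Answer: 5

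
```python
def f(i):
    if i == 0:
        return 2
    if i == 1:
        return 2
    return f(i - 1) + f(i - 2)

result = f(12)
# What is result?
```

Build up from base cases: f(0)=2, f(1)=2, f(2)=4, f(3)=6, f(4)=10, f(5)=16, f(6)=26, ..., f(12)=466

Answer: 466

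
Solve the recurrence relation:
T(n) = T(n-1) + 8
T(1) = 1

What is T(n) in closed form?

Unrolling: T(n) = T(1) + 8·(n-1) = 1 + 8(n-1) = 8n - 7.

Answer: T(n) = 8n - 7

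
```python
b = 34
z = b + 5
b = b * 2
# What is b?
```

Trace:
`b = 34` → b = 34
`z = b + 5` → z = 39
`b = b * 2` → b = 68
So b = 68

Answer: 68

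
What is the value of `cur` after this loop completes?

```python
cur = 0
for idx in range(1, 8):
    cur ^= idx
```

XOR of 1 to 7
`cur` takes the values: 0 → 1 → 3 → 0 → 4 → 1 → 7 → 0

Answer: 0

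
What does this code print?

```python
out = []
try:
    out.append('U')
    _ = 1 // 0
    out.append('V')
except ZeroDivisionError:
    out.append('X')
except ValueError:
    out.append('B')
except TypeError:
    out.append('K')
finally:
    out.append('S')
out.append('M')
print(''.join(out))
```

Execution trace: 'U' (try body) → 'X' (except ZeroDivisionError) → 'S' (finally) → 'M' (after the try/except). Output: UXSM

Answer: UXSM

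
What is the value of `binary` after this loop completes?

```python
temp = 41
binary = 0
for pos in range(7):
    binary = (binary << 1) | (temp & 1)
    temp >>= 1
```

Reverse lowest 7 bits of 41
`binary` takes the values: 0 → 1 → 2 → 4 → 9 → 18 → 37 → 74

Answer: 74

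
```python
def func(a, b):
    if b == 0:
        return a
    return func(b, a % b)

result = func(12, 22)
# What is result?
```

func(12, 22) -> func(22, 12) -> func(12, 10) -> func(10, 2) -> func(2, 0) -> 2

Answer: 2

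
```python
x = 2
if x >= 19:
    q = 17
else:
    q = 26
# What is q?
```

Trace:
`x = 2` → x = 2
`if x >= 19: ...` → x >= 19 is False, take else branch → q = 26
So q = 26

Answer: 26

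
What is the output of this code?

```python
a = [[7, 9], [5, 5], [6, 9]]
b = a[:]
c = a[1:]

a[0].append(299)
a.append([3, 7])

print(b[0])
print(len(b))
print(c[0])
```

Key concept: slice with nested mutation.
Step by step:
`a = [[7, 9], [5, 5], [6, 9]]` → a = [[7, 9], [5, 5], [6, 9]]
`b = a[:]` → b = [[7, 9], [5, 5], [6, 9]]
`c = a[1:]` → c = [[5, 5], [6, 9]]
`a[0].append(299)` → a = [[7, 9, 299], [5, 5], [6, 9]]; b = [[7, 9, 299], [5, 5], [6, 9]]
`a.append([3, 7])` → a = [[7, 9, 299], [5, 5], [6, 9], [3, 7]]
`print(b[0])` → prints [7, 9, 299]
`print(len(b))` → prints 3
`print(c[0])` → prints [5, 5]

Answer:
[7, 9, 299]
3
[5, 5]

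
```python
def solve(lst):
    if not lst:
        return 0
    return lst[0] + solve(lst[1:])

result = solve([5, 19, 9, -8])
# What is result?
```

5 + 19 + 9 + (-8) + 0 = 25

Answer: 25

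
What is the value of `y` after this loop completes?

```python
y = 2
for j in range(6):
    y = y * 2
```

Multiply by 2, 6 times: 2 * 2^6 = 128
`y` takes the values: 2 → 4 → 8 → 16 → 32 → 64 → 128

Answer: 128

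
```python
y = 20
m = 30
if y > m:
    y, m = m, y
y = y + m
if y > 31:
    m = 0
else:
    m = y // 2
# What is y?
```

Trace:
`y = 20` → y = 20
`m = 30` → m = 30
`if y > m: ...` → y > m is False → no variable changes
`y = y + m` → y = 50
`if y > 31: ...` → y > 31 is True → m = 0
So y = 50

Answer: 50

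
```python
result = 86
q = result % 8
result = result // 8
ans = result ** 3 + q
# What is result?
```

Trace:
`result = 86` → result = 86
`q = result % 8` → q = 6
`result = result // 8` → result = 10
`ans = result ** 3 + q` → ans = 1006
So result = 10

Answer: 10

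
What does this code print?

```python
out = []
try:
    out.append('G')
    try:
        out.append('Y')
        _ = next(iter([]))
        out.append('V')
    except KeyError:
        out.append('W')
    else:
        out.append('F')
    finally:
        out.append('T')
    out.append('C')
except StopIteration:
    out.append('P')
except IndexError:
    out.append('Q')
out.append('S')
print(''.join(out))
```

Execution trace: 'G' (try body) → 'Y' (inner try body) → 'T' (inner finally) → 'P' (except StopIteration) → 'S' (after the try/except). Output: GYTPS

Answer: GYTPS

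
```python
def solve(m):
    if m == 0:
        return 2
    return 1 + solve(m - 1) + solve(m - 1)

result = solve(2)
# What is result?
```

solve(m) = 1 + 2·solve(m-1), solve(0)=2. Closed form: (2+1)·2^2 - 1 = 11.

Answer: 11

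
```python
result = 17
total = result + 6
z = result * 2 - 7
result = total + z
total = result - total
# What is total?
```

Trace:
`result = 17` → result = 17
`total = result + 6` → total = 23
`z = result * 2 - 7` → z = 27
`result = total + z` → result = 50
`total = result - total` → total = 27
So total = 27

Answer: 27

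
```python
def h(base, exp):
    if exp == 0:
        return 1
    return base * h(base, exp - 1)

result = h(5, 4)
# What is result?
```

h(5, 4) = 5 * 5 * 5 * 5 = 625

Answer: 625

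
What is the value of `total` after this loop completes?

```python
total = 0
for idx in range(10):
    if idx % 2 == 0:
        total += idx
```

Sum of even numbers 0 to 9
`total` takes the values: 0 → 2 → 6 → 12 → 20

Answer: 20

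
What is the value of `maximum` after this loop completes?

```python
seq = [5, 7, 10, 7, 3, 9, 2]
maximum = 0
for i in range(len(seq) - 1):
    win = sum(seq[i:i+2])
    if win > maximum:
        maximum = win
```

Max sum of 2-element window in [5, 7, 10, 7, 3, 9, 2]
`maximum` takes the values: 0 → 12 → 17

Answer: 17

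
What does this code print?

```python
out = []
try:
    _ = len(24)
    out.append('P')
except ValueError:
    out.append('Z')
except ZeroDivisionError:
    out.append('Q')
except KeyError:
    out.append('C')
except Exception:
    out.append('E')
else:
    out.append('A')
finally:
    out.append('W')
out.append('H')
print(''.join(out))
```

Execution trace: 'E' (except Exception) → 'W' (finally) → 'H' (after the try/except). Output: EWH

Answer: EWH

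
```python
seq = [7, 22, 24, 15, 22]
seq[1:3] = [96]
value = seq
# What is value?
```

Trace:
`seq = [7, 22, 24, 15, 22]` → seq = [7, 22, 24, 15, 22]
`seq[1:3] = [96]` → seq = [7, 96, 15, 22]
`value = seq` → value = [7, 96, 15, 22]
So value = [7, 96, 15, 22]

Answer: [7, 96, 15, 22]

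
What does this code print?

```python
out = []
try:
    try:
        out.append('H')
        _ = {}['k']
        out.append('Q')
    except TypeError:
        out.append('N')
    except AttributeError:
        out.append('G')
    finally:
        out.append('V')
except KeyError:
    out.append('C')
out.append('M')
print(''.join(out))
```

Execution trace: 'H' (try body) → 'V' (finally) → 'C' (outer except KeyError) → 'M' (after the try/except). Output: HVCM

Answer: HVCM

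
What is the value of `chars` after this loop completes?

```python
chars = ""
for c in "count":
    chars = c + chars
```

Reverse 'count'
`chars` takes the values: "" → "c" → "oc" → "uoc" → "nuoc" → "tnuoc"

Answer: "tnuoc"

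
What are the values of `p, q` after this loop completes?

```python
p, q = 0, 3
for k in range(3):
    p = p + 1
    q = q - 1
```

p goes 0→3, q goes 3→0
`p, q` takes the values: (0, 3) → (1, 3) → (1, 2) → (2, 2) → (2, 1) → (3, 1) → (3, 0)

Answer: 3, 0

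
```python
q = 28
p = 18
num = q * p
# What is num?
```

Trace:
`q = 28` → q = 28
`p = 18` → p = 18
`num = q * p` → num = 504
So num = 504

Answer: 504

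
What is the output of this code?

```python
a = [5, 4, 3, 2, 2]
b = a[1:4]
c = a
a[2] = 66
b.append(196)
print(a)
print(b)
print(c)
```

Key concept: slice vs alias.
Step by step:
`a = [5, 4, 3, 2, 2]` → a = [5, 4, 3, 2, 2]
`b = a[1:4]` → b = [4, 3, 2]
`c = a` → c = [5, 4, 3, 2, 2] (same object as a)
`a[2] = 66` → a = [5, 4, 66, 2, 2] (same object as c); c = [5, 4, 66, 2, 2] (same object as a)
`b.append(196)` → b = [4, 3, 2, 196]
`print(a)` → prints [5, 4, 66, 2, 2]
`print(b)` → prints [4, 3, 2, 196]
`print(c)` → prints [5, 4, 66, 2, 2]

Answer:
[5, 4, 66, 2, 2]
[4, 3, 2, 196]
[5, 4, 66, 2, 2]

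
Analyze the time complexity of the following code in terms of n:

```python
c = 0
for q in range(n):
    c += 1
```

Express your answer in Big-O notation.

Each loop level contributes: n. Multiplying the contributions gives O(n).

Answer: O(n)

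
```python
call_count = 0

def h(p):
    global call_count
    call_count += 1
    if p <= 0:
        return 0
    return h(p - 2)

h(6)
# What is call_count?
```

Linear recursion stepping by 2: 4 calls from p=6 down to ≤0.

Answer: 4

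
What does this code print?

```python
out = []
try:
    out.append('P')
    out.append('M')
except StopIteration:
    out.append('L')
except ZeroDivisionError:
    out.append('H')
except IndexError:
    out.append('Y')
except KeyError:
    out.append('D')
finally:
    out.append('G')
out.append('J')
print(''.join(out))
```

Execution trace: 'P' (try body) → 'M' (try body, no exception) → 'G' (finally) → 'J' (after the try/except). Output: PMGJ

Answer: PMGJ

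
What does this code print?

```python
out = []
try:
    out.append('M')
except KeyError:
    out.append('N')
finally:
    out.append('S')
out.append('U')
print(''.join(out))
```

Execution trace: 'M' (try body, no exception) → 'S' (finally) → 'U' (after the try/except). Output: MSU

Answer: MSU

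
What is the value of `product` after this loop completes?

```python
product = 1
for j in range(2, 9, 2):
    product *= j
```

Product of even numbers 2 to 8
`product` takes the values: 1 → 2 → 8 → 48 → 384

Answer: 384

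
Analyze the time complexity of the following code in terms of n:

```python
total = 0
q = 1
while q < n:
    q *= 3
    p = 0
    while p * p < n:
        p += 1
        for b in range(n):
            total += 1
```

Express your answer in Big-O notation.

Each loop level contributes: log n × √n × n. Multiplying the contributions gives O(n√n log n).

Answer: O(n√n log n)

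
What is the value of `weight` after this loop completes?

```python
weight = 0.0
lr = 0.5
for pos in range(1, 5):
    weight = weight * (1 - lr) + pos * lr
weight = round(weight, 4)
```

Moving average with lr=0.5
`weight` takes the values: 0.0 → 0.5 → 1.25 → 2.125 → 3.0625

Answer: 3.0625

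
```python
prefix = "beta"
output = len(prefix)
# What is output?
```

Trace:
`prefix = "beta"` → prefix = 'beta'
`output = len(prefix)` → output = 4
So output = 4

Answer: 4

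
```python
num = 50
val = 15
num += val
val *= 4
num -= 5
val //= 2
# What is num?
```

Trace:
`num = 50` → num = 50
`val = 15` → val = 15
`num += val` → num = 65
`val *= 4` → val = 60
`num -= 5` → num = 60
`val //= 2` → val = 30
So num = 60

Answer: 60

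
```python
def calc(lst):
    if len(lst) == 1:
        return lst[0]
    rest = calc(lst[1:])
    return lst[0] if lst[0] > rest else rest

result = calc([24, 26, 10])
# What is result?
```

Recursive max over [24, 26, 10] = 26

Answer: 26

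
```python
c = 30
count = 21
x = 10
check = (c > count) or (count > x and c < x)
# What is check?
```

Trace:
`c = 30` → c = 30
`count = 21` → count = 21
`x = 10` → x = 10
`check = (c > count) or (count > x and c < x)` → check = True
So check = True

Answer: True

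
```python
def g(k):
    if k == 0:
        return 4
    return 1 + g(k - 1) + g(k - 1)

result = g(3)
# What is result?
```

g(k) = 1 + 2·g(k-1), g(0)=4. Closed form: (4+1)·2^3 - 1 = 39.

Answer: 39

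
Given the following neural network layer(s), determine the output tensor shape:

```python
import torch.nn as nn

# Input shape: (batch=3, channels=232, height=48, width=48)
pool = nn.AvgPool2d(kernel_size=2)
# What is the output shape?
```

Input: (3, 232, 48, 48) -> Output: (3, 232, 24, 24)

Answer: (3, 232, 24, 24)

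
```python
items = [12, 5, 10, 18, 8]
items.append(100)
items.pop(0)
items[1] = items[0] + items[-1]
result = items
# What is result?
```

Trace:
`items = [12, 5, 10, 18, 8]` → items = [12, 5, 10, 18, 8]
`items.append(100)` → items = [12, 5, 10, 18, 8, 100]
`items.pop(0)` → items = [5, 10, 18, 8, 100]
`items[1] = items[0] + items[-1]` → items = [5, 105, 18, 8, 100]
`result = items` → result = [5, 105, 18, 8, 100]
So result = [5, 105, 18, 8, 100]

Answer: [5, 105, 18, 8, 100]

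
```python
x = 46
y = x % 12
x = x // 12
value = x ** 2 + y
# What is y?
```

Trace:
`x = 46` → x = 46
`y = x % 12` → y = 10
`x = x // 12` → x = 3
`value = x ** 2 + y` → value = 19
So y = 10

Answer: 10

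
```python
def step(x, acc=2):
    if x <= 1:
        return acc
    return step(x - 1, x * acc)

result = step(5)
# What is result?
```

Accumulator trace (n, acc): (5, 2) -> (4, 10) -> (3, 40) -> (2, 120) -> (1, 240) -> return 240

Answer: 240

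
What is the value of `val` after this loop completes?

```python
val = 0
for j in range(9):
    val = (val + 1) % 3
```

Increment mod 3, 9 times = 0
`val` takes the values: 0 → 1 → 2 → 0 → 1 → 2 → 0 → 1 → 2 → 0

Answer: 0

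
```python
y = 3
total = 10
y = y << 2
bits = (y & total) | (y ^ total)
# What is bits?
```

Trace:
`y = 3` → y = 3
`total = 10` → total = 10
`y = y << 2` → y = 12
`bits = (y & total) | (y ^ total)` → bits = 14
So bits = 14

Answer: 14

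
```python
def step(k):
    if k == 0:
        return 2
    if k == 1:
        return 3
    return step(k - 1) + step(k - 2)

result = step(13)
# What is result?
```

Build up from base cases: step(0)=2, step(1)=3, step(2)=5, step(3)=8, step(4)=13, step(5)=21, step(6)=34, ..., step(13)=987

Answer: 987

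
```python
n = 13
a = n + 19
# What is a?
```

Trace:
`n = 13` → n = 13
`a = n + 19` → a = 32
So a = 32

Answer: 32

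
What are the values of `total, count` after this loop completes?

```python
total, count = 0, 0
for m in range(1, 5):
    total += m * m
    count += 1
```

Sum of squares and count
`total, count` takes the values: (0, 0) → (1, 0) → (1, 1) → (5, 1) → (5, 2) → (14, 2) → (14, 3) → (30, 3) → (30, 4)

Answer: 30, 4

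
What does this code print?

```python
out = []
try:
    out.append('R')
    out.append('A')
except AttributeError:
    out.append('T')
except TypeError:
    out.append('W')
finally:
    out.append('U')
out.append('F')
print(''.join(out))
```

Execution trace: 'R' (try body) → 'A' (try body, no exception) → 'U' (finally) → 'F' (after the try/except). Output: RAUF

Answer: RAUF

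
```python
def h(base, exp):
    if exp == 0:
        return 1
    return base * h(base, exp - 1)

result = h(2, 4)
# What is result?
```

h(2, 4) = 2 * 2 * 2 * 2 = 16

Answer: 16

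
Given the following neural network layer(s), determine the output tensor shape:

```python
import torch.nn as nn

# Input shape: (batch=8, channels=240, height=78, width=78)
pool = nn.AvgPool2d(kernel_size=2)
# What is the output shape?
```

Input: (8, 240, 78, 78) -> Output: (8, 240, 39, 39)

Answer: (8, 240, 39, 39)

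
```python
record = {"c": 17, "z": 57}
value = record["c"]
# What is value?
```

Trace:
`record = {"c": 17, "z": 57}` → record = {'c': 17, 'z': 57}
`value = record["c"]` → value = 17
So value = 17

Answer: 17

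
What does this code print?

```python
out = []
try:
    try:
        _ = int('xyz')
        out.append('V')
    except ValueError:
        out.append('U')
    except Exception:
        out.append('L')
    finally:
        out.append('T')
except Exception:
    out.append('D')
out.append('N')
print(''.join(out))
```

Execution trace: 'U' (inner except ValueError) → 'T' (inner finally) → 'N' (after the try/except). Output: UTN

Answer: UTN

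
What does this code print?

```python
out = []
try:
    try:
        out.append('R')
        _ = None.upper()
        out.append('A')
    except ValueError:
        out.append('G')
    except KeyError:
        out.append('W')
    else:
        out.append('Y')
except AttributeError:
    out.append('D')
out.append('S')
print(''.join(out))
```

Execution trace: 'R' (try body) → 'D' (outer except AttributeError) → 'S' (after the try/except). Output: RDS

Answer: RDS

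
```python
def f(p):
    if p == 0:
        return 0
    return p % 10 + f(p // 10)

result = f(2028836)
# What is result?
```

Sum of digits of 2028836: 6 + 3 + 8 + 8 + 2 + 0 + 2 = 29

Answer: 29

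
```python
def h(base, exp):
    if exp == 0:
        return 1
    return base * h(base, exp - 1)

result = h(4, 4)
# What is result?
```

h(4, 4) = 4 * 4 * 4 * 4 = 256

Answer: 256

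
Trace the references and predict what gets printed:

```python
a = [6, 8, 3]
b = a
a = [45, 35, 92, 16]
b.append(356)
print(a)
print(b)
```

Key concept: rebinding vs mutation: a is rebound to a new list, b still points at the original.
Step by step:
`a = [6, 8, 3]` → a = [6, 8, 3]
`b = a` → b = [6, 8, 3] (same object as a)
`a = [45, 35, 92, 16]` → a = [45, 35, 92, 16]
`b.append(356)` → b = [6, 8, 3, 356]
`print(a)` → prints [45, 35, 92, 16]
`print(b)` → prints [6, 8, 3, 356]

Answer:
[45, 35, 92, 16]
[6, 8, 3, 356]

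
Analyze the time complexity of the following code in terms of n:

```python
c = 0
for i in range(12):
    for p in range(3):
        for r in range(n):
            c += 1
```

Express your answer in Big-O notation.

Each loop level contributes: 1 × 1 × n. Multiplying the contributions gives O(n).

Answer: O(n)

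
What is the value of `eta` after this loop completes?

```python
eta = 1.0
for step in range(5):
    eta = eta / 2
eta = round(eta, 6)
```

Halving LR 5 times: 1 / 2^5
`eta` takes the values: 1.0 → 0.5 → 0.25 → 0.125 → 0.0625 → 0.03125

Answer: 0.03125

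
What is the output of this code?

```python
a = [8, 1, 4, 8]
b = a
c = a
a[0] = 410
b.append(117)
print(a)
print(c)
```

Key concept: multiple aliases.
Step by step:
`a = [8, 1, 4, 8]` → a = [8, 1, 4, 8]
`b = a` → b = [8, 1, 4, 8] (same object as a)
`c = a` → c = [8, 1, 4, 8] (same object as a, b)
`a[0] = 410` → a = [410, 1, 4, 8] (same object as b, c); b = [410, 1, 4, 8] (same object as a, c); c = [410, 1, 4, 8] (same object as a, b)
`b.append(117)` → a = [410, 1, 4, 8, 117] (same object as b, c); b = [410, 1, 4, 8, 117] (same object as a, c); c = [410, 1, 4, 8, 117] (same object as a, b)
`print(a)` → prints [410, 1, 4, 8, 117]
`print(c)` → prints [410, 1, 4, 8, 117]

Answer:
[410, 1, 4, 8, 117]
[410, 1, 4, 8, 117]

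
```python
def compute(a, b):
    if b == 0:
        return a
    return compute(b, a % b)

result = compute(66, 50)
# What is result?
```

compute(66, 50) -> compute(50, 16) -> compute(16, 2) -> compute(2, 0) -> 2

Answer: 2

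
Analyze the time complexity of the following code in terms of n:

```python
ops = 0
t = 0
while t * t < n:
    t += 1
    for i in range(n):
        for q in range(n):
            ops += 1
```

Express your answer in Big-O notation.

Each loop level contributes: √n × n × n. Multiplying the contributions gives O(n^2√n).

Answer: O(n^2√n)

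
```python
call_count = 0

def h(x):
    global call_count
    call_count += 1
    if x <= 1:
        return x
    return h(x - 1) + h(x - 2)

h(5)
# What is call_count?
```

Calls(x) = 1 + Calls(x-1) + Calls(x-2); Calls(0)=Calls(1)=1. For x=5 this gives 15.

Answer: 15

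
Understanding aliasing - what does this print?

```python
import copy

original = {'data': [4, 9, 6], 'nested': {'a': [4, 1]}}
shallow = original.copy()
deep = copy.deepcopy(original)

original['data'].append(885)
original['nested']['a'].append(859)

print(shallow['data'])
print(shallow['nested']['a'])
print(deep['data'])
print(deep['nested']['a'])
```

Key concept: comparing shallow vs deep copy.
Step by step:
`original = {'data': [4, 9, 6], 'nested': {'a': [4, 1]}}` → original = {'data': [4, 9, 6], 'nested': {'a': [4, 1]}}
`shallow = original.copy()` → shallow = {'data': [4, 9, 6], 'nested': {'a': [4, 1]}}
`deep = copy.deepcopy(original)` → deep = {'data': [4, 9, 6], 'nested': {'a': [4, 1]}}
`original['data'].append(885)` → original = {'data': [4, 9, 6, 885], 'nested': {'a': [4, 1]}}; shallow = {'data': [4, 9, 6, 885], 'nested': {'a': [4, 1]}}
`original['nested']['a'].append(859)` → original = {'data': [4, 9, 6, 885], 'nested': {'a': [4, 1, 859]}}; shallow = {'data': [4, 9, 6, 885], 'nested': {'a': [4, 1, 859]}}
`print(shallow['data'])` → prints [4, 9, 6, 885]
`print(shallow['nested']['a'])` → prints [4, 1, 859]
`print(deep['data'])` → prints [4, 9, 6]
`print(deep['nested']['a'])` → prints [4, 1]

Answer:
[4, 9, 6, 885]
[4, 1, 859]
[4, 9, 6]
[4, 1]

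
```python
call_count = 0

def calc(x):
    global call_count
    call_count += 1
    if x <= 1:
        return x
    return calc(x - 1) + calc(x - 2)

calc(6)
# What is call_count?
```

Calls(x) = 1 + Calls(x-1) + Calls(x-2); Calls(0)=Calls(1)=1. For x=6 this gives 25.

Answer: 25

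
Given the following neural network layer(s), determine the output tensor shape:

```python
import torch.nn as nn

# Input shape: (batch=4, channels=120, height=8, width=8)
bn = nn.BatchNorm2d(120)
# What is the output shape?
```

Input: (4, 120, 8, 8) -> Output: (4, 120, 8, 8)

Answer: (4, 120, 8, 8)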